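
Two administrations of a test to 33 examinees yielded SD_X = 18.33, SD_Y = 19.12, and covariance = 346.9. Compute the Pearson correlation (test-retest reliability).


r = cov(X,Y) / (SD_X * SD_Y)
r = 346.9 / (18.33 * 19.12)
r = 346.9 / 350.4696
r = 0.9898

0.9898


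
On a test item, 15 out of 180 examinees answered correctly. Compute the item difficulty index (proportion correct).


Item difficulty p = number correct / total examinees
p = 15 / 180
p = 0.0833

0.0833


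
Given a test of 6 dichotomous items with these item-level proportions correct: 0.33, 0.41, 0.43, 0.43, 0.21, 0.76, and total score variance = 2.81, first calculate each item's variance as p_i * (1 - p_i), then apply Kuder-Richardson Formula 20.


For each item, compute p_i * q_i:
  Item 1: 0.33 * 0.67 = 0.2211
  Item 2: 0.41 * 0.59 = 0.2419
  Item 3: 0.43 * 0.57 = 0.2451
  Item 4: 0.43 * 0.57 = 0.2451
  Item 5: 0.21 * 0.79 = 0.1659
  Item 6: 0.76 * 0.24 = 0.1824
Sum(p_i * q_i) = 0.2211 + 0.2419 + 0.2451 + 0.2451 + 0.1659 + 0.1824 = 1.3015
KR-20 = (k/(k-1)) * (1 - Sum(p_i*q_i) / Var_total)
= (6/5) * (1 - 1.3015/2.81)
= 1.2 * 0.5368
KR-20 = 0.6442

0.6442


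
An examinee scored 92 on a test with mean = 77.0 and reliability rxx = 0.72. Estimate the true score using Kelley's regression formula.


T_est = rxx * X + (1 - rxx) * mean
T_est = 0.72 * 92 + 0.28 * 77.0
T_est = 66.24 + 21.56
T_est = 87.8

87.8


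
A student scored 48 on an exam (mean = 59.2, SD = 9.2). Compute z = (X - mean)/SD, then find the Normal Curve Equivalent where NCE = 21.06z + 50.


z = (X - mean) / SD = (48 - 59.2) / 9.2
z = -11.2 / 9.2
z = -1.2174
NCE = NCE = 21.06z + 50
Carry z at full precision (z = -11.2 / 9.2) into the conversion:
NCE = 21.06 * (-11.2 / 9.2) + 50 = -235.872 / 9.2 + 50
NCE = -25.6383 + 50
NCE = 24.3617

24.3617


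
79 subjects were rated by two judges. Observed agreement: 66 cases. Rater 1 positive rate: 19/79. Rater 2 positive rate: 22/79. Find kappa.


P_o = 66/79 = 0.835443
P_e = (19*22 + 60*57) / 6241 = 0.614966
kappa = (P_o - P_e) / (1 - P_e)
kappa = (0.835443 - 0.614966) / (1 - 0.614966)
kappa = 0.5726

0.5726


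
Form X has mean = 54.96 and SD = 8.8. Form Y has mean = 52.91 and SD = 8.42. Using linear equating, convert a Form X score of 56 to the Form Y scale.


slope = SD_Y / SD_X = 8.42 / 8.8 ~ 0.9568
intercept = mean_Y - slope * mean_X = 52.91 - (8.42 / 8.8) * 54.96 ~ 0.3233
Y = slope * X + intercept. To avoid rounding drift from the rounded slope/intercept, evaluate the equivalent form Y = mean_Y + SD_Y * (X - mean_X) / SD_X at full precision:
Y = 52.91 + 8.42 * (56 - 54.96) / 8.8
Y = 52.91 + 8.42 * 1.04 / 8.8
Y = 52.91 + 8.7568 / 8.8
Y = 52.91 + 0.9951
Y = 53.9051

53.9051


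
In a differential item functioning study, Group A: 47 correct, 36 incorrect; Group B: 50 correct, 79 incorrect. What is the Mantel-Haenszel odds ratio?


Odds_A = 47/36 = 1.3056
Odds_B = 50/79 = 0.6329
OR = Odds_A / Odds_B = 1.3056 / 0.6329
Exactly, OR = (47 * 79) / (36 * 50) = 3713 / 1800
OR = 2.0628

2.0628


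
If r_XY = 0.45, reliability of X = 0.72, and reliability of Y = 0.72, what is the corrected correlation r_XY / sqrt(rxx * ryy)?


r_corrected = rxy / sqrt(rxx * ryy)
= 0.45 / sqrt(0.72 * 0.72)
= 0.45 / sqrt(0.5184)
= 0.45 / 0.72
r_corrected = 0.625

0.625


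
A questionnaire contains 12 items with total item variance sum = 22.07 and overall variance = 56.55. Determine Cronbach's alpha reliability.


alpha = (k/(k-1)) * (1 - sum(si^2)/s_total^2)
= (12/11) * (1 - 22.07/56.55)
alpha = 0.6652

0.6652


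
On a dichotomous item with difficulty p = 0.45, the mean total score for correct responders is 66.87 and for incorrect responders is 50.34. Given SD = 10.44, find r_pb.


q = 1 - p = 0.55
rpb = ((M1 - M0) / SD) * sqrt(p * q)
rpb = ((66.87 - 50.34) / 10.44) * sqrt(0.45 * 0.55)
rpb = 0.7877

0.7877


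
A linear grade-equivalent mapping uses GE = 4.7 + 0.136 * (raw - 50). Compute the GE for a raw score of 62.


raw - median = 62 - 50 = 12
slope * diff = 0.136 * 12 = 1.632
GE = 4.7 + 1.632
GE = 6.332

6.332


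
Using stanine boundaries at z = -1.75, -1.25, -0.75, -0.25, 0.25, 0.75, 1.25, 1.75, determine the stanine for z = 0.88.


Stanine boundaries: [-1.75, -1.25, -0.75, -0.25, 0.25, 0.75, 1.25, 1.75]
z = 0.88
Check each boundary:
  z >= -1.75 -> could be stanine 2
  z >= -1.25 -> could be stanine 3
  z >= -0.75 -> could be stanine 4
  z >= -0.25 -> could be stanine 5
  z >= 0.25 -> could be stanine 6
  z >= 0.75 -> could be stanine 7
  z < 1.25
  z < 1.75
Highest qualifying boundary gives stanine = 7

7


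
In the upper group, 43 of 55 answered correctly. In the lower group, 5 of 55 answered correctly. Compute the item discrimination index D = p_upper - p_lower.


p_upper = 43/55 = 0.7818
p_lower = 5/55 = 0.0909
D = 0.7818 - 0.0909 = 0.6909

0.6909


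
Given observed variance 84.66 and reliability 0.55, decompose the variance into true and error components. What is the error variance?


var_true = rxx * var_obs = 0.55 * 84.66 = 46.563
var_error = var_obs - var_true
var_error = 84.66 - 46.563
var_error = 38.097

38.097


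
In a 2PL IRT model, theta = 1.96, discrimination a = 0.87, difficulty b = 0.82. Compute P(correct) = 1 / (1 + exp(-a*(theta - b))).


a*(theta - b) = 0.87 * (1.96 - 0.82) = 0.9918
exp(-0.9918) = 0.3709
P = 1 / (1 + 0.3709)
P = 0.7294

0.7294


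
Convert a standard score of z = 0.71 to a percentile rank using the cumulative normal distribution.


CDF(z) = 0.5 * (1 + erf(z/sqrt(2)))
erf(0.502) = 0.5223
CDF = 0.7611
Percentile rank = 0.7611 * 100 = 76.11

76.11


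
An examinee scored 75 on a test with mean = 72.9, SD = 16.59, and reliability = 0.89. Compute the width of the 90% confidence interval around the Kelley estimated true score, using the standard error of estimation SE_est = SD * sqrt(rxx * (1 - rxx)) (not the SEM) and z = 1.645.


True score estimate = 0.89*75 + 0.11*72.9 = 74.769
SE_est = SD * sqrt(rxx * (1 - rxx)) = 16.59 * sqrt(0.89 * 0.11) = 16.59 * sqrt(0.0979) = 5.190841
CI = T_est +/- z * SE_est, so width = 2 * z * SE_est = 2 * 1.645 * 5.190841
Width = 17.0779

17.0779


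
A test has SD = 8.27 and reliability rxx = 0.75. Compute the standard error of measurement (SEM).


SEM = SD * sqrt(1 - rxx)
SEM = 8.27 * sqrt(1 - 0.75)
SEM = 8.27 * sqrt(0.25) = 8.27 * 0.5
SEM = 4.135

4.135


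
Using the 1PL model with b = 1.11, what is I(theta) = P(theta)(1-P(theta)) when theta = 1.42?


P = 1/(1+exp(-(1.42-1.11))) = 0.5769
I = P*(1-P) = 0.5769 * 0.4231
I = 0.2441

0.2441


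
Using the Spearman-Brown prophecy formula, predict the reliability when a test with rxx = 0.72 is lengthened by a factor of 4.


r_new = (n * rxx) / (1 + (n-1) * rxx)
r_new = (4 * 0.72) / (1 + 3 * 0.72)
r_new = 2.88 / 3.16
r_new = 0.9114

0.9114


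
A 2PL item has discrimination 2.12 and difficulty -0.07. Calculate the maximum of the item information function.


For 2PL, max info at theta = b = -0.07
I_max = a^2 / 4 = 2.12^2 / 4
= 4.4944 / 4
I_max = 1.1236

1.1236


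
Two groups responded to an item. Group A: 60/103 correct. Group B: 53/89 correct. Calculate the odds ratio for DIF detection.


Odds_A = 60/43 = 1.3953
Odds_B = 53/36 = 1.4722
OR = Odds_A / Odds_B = 1.3953 / 1.4722
Exactly, OR = (60 * 36) / (43 * 53) = 2160 / 2279
OR = 0.9478

0.9478


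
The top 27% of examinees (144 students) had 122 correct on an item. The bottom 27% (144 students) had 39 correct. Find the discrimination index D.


p_upper = 122/144 = 0.8472
p_lower = 39/144 = 0.2708
D = 0.8472 - 0.2708 = 0.5764

0.5764


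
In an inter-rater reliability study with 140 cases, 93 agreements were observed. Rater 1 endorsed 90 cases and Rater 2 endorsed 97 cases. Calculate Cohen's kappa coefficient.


P_o = 93/140 = 0.664286
P_e = (90*97 + 50*43) / 19600 = 0.555102
kappa = (P_o - P_e) / (1 - P_e)
kappa = (0.664286 - 0.555102) / (1 - 0.555102)
kappa = 0.2454

0.2454


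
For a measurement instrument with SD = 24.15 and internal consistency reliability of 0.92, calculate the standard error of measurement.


SEM = SD * sqrt(1 - rxx)
SEM = 24.15 * sqrt(1 - 0.92)
SEM = 24.15 * sqrt(0.08) = 24.15 * 0.282843
SEM = 6.8307

6.8307


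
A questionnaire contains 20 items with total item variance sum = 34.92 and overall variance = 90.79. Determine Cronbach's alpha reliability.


alpha = (k/(k-1)) * (1 - sum(si^2)/s_total^2)
= (20/19) * (1 - 34.92/90.79)
alpha = 0.6478

0.6478


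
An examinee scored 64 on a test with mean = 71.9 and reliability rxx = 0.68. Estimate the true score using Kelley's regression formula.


T_est = rxx * X + (1 - rxx) * mean
T_est = 0.68 * 64 + 0.32 * 71.9
T_est = 43.52 + 23.008
T_est = 66.528

66.528


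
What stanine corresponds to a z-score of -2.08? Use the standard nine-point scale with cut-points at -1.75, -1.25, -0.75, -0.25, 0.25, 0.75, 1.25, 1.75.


Stanine boundaries: [-1.75, -1.25, -0.75, -0.25, 0.25, 0.75, 1.25, 1.75]
z = -2.08
Check each boundary:
  z < -1.75
  z < -1.25
  z < -0.75
  z < -0.25
  z < 0.25
  z < 0.75
  z < 1.25
  z < 1.75
Highest qualifying boundary gives stanine = 1

1


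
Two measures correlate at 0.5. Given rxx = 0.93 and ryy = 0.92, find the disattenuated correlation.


r_corrected = rxy / sqrt(rxx * ryy)
= 0.5 / sqrt(0.93 * 0.92)
= 0.5 / sqrt(0.8556)
= 0.5 / 0.924986
r_corrected = 0.5405

0.5405


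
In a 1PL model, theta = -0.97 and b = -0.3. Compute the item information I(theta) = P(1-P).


P = 1/(1+exp(-(-0.97--0.3))) = 0.3385
I = P*(1-P) = 0.3385 * 0.6615
I = 0.2239

0.2239


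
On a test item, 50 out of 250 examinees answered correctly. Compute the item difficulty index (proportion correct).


Item difficulty p = number correct / total examinees
p = 50 / 250
p = 0.2

0.2


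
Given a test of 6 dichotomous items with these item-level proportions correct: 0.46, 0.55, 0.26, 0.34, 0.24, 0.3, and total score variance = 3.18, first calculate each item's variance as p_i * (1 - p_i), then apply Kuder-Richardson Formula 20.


For each item, compute p_i * q_i:
  Item 1: 0.46 * 0.54 = 0.2484
  Item 2: 0.55 * 0.45 = 0.2475
  Item 3: 0.26 * 0.74 = 0.1924
  Item 4: 0.34 * 0.66 = 0.2244
  Item 5: 0.24 * 0.76 = 0.1824
  Item 6: 0.3 * 0.7 = 0.21
Sum(p_i * q_i) = 0.2484 + 0.2475 + 0.1924 + 0.2244 + 0.1824 + 0.21 = 1.3051
KR-20 = (k/(k-1)) * (1 - Sum(p_i*q_i) / Var_total)
= (6/5) * (1 - 1.3051/3.18)
= 1.2 * 0.5896
KR-20 = 0.7075

0.7075


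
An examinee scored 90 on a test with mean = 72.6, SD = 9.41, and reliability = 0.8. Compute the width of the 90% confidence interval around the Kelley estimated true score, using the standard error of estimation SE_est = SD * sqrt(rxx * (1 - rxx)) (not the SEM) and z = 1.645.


True score estimate = 0.8*90 + 0.2*72.6 = 86.52
SE_est = SD * sqrt(rxx * (1 - rxx)) = 9.41 * sqrt(0.8 * 0.2) = 9.41 * sqrt(0.16) = 3.764
CI = T_est +/- z * SE_est, so width = 2 * z * SE_est = 2 * 1.645 * 3.764
Width = 12.3836

12.3836


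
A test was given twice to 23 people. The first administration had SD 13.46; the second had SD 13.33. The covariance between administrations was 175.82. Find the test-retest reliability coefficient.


r = cov(X,Y) / (SD_X * SD_Y)
r = 175.82 / (13.46 * 13.33)
r = 175.82 / 179.4218
r = 0.9799

0.9799


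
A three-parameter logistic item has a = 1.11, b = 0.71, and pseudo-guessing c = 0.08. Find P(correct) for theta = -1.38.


logit = 1.11*(-1.38 - 0.71) = -2.3199
P* = 1/(1 + exp(--2.3199)) = 0.0895
P = 0.08 + (1 - 0.08) * 0.0895
P = 0.1623

0.1623


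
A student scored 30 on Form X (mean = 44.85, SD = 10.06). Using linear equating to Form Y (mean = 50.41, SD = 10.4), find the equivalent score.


slope = SD_Y / SD_X = 10.4 / 10.06 ~ 1.0338
intercept = mean_Y - slope * mean_X = 50.41 - (10.4 / 10.06) * 44.85 ~ 4.0442
Y = slope * X + intercept. To avoid rounding drift from the rounded slope/intercept, evaluate the equivalent form Y = mean_Y + SD_Y * (X - mean_X) / SD_X at full precision:
Y = 50.41 + 10.4 * (30 - 44.85) / 10.06
Y = 50.41 - 10.4 * 14.85 / 10.06
Y = 50.41 - 154.44 / 10.06
Y = 50.41 - 15.3519
Y = 35.0581

35.0581


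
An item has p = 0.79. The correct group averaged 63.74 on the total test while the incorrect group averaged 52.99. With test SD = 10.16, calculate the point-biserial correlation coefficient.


q = 1 - p = 0.21
rpb = ((M1 - M0) / SD) * sqrt(p * q)
rpb = ((63.74 - 52.99) / 10.16) * sqrt(0.79 * 0.21)
rpb = 0.431

0.431


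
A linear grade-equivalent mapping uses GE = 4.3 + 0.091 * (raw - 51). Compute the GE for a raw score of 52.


raw - median = 52 - 51 = 1
slope * diff = 0.091 * 1 = 0.091
GE = 4.3 + 0.091
GE = 4.391

4.391


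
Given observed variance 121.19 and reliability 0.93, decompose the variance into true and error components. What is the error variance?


var_true = rxx * var_obs = 0.93 * 121.19 = 112.7067
var_error = var_obs - var_true
var_error = 121.19 - 112.7067
var_error = 8.4833

8.4833


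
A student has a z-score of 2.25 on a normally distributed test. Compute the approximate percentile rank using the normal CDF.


CDF(z) = 0.5 * (1 + erf(z/sqrt(2)))
erf(1.591) = 0.9756
CDF = 0.9878
Percentile rank = 0.9878 * 100 = 98.78

98.78


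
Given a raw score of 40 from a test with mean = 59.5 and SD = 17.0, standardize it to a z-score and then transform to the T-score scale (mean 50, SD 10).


z = (X - mean) / SD = (40 - 59.5) / 17.0
z = -19.5 / 17.0
z = -1.1471
T-score = T = 50 + 10z
Carry z at full precision (z = -19.5 / 17.0) into the conversion:
T-score = 50 + 10 * (-19.5 / 17.0) = 50 + -195 / 17.0
T-score = 50 + -11.4706
T-score = 38.5294

38.5294


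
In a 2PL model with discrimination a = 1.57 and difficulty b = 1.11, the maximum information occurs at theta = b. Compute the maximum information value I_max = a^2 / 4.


For 2PL, max info at theta = b = 1.11
I_max = a^2 / 4 = 1.57^2 / 4
= 2.4649 / 4
I_max = 0.6162

0.6162


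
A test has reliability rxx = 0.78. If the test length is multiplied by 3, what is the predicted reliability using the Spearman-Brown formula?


r_new = (n * rxx) / (1 + (n-1) * rxx)
r_new = (3 * 0.78) / (1 + 2 * 0.78)
r_new = 2.34 / 2.56
r_new = 0.9141

0.9141


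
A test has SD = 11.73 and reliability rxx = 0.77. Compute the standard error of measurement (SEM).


SEM = SD * sqrt(1 - rxx)
SEM = 11.73 * sqrt(1 - 0.77)
SEM = 11.73 * sqrt(0.23) = 11.73 * 0.479583
SEM = 5.6255

5.6255


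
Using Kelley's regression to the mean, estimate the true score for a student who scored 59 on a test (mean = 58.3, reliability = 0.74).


T_est = rxx * X + (1 - rxx) * mean
T_est = 0.74 * 59 + 0.26 * 58.3
T_est = 43.66 + 15.158
T_est = 58.818

58.818


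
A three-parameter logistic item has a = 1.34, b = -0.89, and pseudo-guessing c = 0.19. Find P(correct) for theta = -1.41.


logit = 1.34*(-1.41 - -0.89) = -0.6968
P* = 1/(1 + exp(--0.6968)) = 0.3325
P = 0.19 + (1 - 0.19) * 0.3325
P = 0.4593

0.4593


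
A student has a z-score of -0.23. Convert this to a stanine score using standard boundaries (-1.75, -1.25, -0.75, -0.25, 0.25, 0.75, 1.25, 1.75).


Stanine boundaries: [-1.75, -1.25, -0.75, -0.25, 0.25, 0.75, 1.25, 1.75]
z = -0.23
Check each boundary:
  z >= -1.75 -> could be stanine 2
  z >= -1.25 -> could be stanine 3
  z >= -0.75 -> could be stanine 4
  z >= -0.25 -> could be stanine 5
  z < 0.25
  z < 0.75
  z < 1.25
  z < 1.75
Highest qualifying boundary gives stanine = 5

5


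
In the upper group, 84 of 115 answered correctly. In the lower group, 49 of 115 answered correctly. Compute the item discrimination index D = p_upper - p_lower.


p_upper = 84/115 = 0.7304
p_lower = 49/115 = 0.4261
D = 0.7304 - 0.4261 = 0.3043

0.3043


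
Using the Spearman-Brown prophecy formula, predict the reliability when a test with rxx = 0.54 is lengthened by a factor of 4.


r_new = (n * rxx) / (1 + (n-1) * rxx)
r_new = (4 * 0.54) / (1 + 3 * 0.54)
r_new = 2.16 / 2.62
r_new = 0.8244

0.8244


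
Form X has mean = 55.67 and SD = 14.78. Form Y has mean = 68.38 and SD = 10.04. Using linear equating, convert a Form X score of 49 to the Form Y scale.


slope = SD_Y / SD_X = 10.04 / 14.78 ~ 0.6793
intercept = mean_Y - slope * mean_X = 68.38 - (10.04 / 14.78) * 55.67 ~ 30.5636
Y = slope * X + intercept. To avoid rounding drift from the rounded slope/intercept, evaluate the equivalent form Y = mean_Y + SD_Y * (X - mean_X) / SD_X at full precision:
Y = 68.38 + 10.04 * (49 - 55.67) / 14.78
Y = 68.38 - 10.04 * 6.67 / 14.78
Y = 68.38 - 66.9668 / 14.78
Y = 68.38 - 4.5309
Y = 63.8491

63.8491


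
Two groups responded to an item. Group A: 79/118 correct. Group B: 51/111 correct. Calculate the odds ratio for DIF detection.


Odds_A = 79/39 = 2.0256
Odds_B = 51/60 = 0.85
OR = Odds_A / Odds_B = 2.0256 / 0.85
Exactly, OR = (79 * 60) / (39 * 51) = 4740 / 1989
OR = 2.3831

2.3831


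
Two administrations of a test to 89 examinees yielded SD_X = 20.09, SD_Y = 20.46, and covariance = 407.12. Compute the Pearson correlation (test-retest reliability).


r = cov(X,Y) / (SD_X * SD_Y)
r = 407.12 / (20.09 * 20.46)
r = 407.12 / 411.0414
r = 0.9905

0.9905


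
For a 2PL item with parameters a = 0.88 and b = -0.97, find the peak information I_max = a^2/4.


For 2PL, max info at theta = b = -0.97
I_max = a^2 / 4 = 0.88^2 / 4
= 0.7744 / 4
I_max = 0.1936

0.1936


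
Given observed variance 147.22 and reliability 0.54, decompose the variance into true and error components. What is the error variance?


var_true = rxx * var_obs = 0.54 * 147.22 = 79.4988
var_error = var_obs - var_true
var_error = 147.22 - 79.4988
var_error = 67.7212

67.7212


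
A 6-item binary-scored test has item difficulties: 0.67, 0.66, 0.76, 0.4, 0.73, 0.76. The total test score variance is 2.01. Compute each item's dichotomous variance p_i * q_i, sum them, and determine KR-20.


For each item, compute p_i * q_i:
  Item 1: 0.67 * 0.33 = 0.2211
  Item 2: 0.66 * 0.34 = 0.2244
  Item 3: 0.76 * 0.24 = 0.1824
  Item 4: 0.4 * 0.6 = 0.24
  Item 5: 0.73 * 0.27 = 0.1971
  Item 6: 0.76 * 0.24 = 0.1824
Sum(p_i * q_i) = 0.2211 + 0.2244 + 0.1824 + 0.24 + 0.1971 + 0.1824 = 1.2474
KR-20 = (k/(k-1)) * (1 - Sum(p_i*q_i) / Var_total)
= (6/5) * (1 - 1.2474/2.01)
= 1.2 * 0.3794
KR-20 = 0.4553

0.4553


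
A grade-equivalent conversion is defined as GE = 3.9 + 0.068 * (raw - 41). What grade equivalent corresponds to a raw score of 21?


raw - median = 21 - 41 = -20
slope * diff = 0.068 * -20 = -1.36
GE = 3.9 + -1.36
GE = 2.54

2.54


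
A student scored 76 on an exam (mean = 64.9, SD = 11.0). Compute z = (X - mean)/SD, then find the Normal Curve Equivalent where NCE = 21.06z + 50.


z = (X - mean) / SD = (76 - 64.9) / 11.0
z = 11.1 / 11.0
z = 1.0091
NCE = NCE = 21.06z + 50
Carry z at full precision (z = 11.1 / 11.0) into the conversion:
NCE = 21.06 * (11.1 / 11.0) + 50 = 233.766 / 11.0 + 50
NCE = 21.2515 + 50
NCE = 71.2515

71.2515


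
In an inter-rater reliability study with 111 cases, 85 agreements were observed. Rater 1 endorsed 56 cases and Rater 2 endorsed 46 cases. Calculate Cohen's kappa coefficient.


P_o = 85/111 = 0.765766
P_e = (56*46 + 55*65) / 12321 = 0.499229
kappa = (P_o - P_e) / (1 - P_e)
kappa = (0.765766 - 0.499229) / (1 - 0.499229)
kappa = 0.5323

0.5323


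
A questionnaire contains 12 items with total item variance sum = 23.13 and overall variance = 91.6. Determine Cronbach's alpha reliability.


alpha = (k/(k-1)) * (1 - sum(si^2)/s_total^2)
= (12/11) * (1 - 23.13/91.6)
alpha = 0.8154

0.8154


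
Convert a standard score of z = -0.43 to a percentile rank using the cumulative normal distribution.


CDF(z) = 0.5 * (1 + erf(z/sqrt(2)))
erf(-0.3041) = -0.3328
CDF = 0.3336
Percentile rank = 0.3336 * 100 = 33.36

33.36


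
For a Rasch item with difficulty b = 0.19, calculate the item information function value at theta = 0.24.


P = 1/(1+exp(-(0.24-0.19))) = 0.5125
I = P*(1-P) = 0.5125 * 0.4875
I = 0.2498

0.2498


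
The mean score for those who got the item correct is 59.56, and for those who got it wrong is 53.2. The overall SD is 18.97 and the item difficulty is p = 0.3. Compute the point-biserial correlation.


q = 1 - p = 0.7
rpb = ((M1 - M0) / SD) * sqrt(p * q)
rpb = ((59.56 - 53.2) / 18.97) * sqrt(0.3 * 0.7)
rpb = 0.1536

0.1536


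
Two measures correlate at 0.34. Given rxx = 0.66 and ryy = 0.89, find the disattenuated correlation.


r_corrected = rxy / sqrt(rxx * ryy)
= 0.34 / sqrt(0.66 * 0.89)
= 0.34 / sqrt(0.5874)
= 0.34 / 0.76642
r_corrected = 0.4436

0.4436


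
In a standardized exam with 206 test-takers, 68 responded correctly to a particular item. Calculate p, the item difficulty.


Item difficulty p = number correct / total examinees
p = 68 / 206
p = 0.3301

0.3301


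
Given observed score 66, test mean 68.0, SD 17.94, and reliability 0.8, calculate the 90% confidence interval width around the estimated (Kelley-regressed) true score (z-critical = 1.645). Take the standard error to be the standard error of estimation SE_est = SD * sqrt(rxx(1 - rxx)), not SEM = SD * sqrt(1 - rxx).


True score estimate = 0.8*66 + 0.2*68.0 = 66.4
SE_est = SD * sqrt(rxx * (1 - rxx)) = 17.94 * sqrt(0.8 * 0.2) = 17.94 * sqrt(0.16) = 7.176
CI = T_est +/- z * SE_est, so width = 2 * z * SE_est = 2 * 1.645 * 7.176
Width = 23.609

23.609


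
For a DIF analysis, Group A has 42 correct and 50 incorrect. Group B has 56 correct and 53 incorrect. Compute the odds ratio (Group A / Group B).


Odds_A = 42/50 = 0.84
Odds_B = 56/53 = 1.0566
OR = Odds_A / Odds_B = 0.84 / 1.0566
Exactly, OR = (42 * 53) / (50 * 56) = 2226 / 2800
OR = 0.795

0.795


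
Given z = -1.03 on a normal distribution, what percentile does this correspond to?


CDF(z) = 0.5 * (1 + erf(z/sqrt(2)))
erf(-0.7283) = -0.697
CDF = 0.1515
Percentile rank = 0.1515 * 100 = 15.15

15.15


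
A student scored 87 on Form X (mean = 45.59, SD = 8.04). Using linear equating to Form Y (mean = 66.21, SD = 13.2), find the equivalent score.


slope = SD_Y / SD_X = 13.2 / 8.04 ~ 1.6418
intercept = mean_Y - slope * mean_X = 66.21 - (13.2 / 8.04) * 45.59 ~ -8.6393
Y = slope * X + intercept. To avoid rounding drift from the rounded slope/intercept, evaluate the equivalent form Y = mean_Y + SD_Y * (X - mean_X) / SD_X at full precision:
Y = 66.21 + 13.2 * (87 - 45.59) / 8.04
Y = 66.21 + 13.2 * 41.41 / 8.04
Y = 66.21 + 546.612 / 8.04
Y = 66.21 + 67.9866
Y = 134.1966

134.1966


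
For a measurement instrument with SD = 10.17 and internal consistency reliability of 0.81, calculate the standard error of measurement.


SEM = SD * sqrt(1 - rxx)
SEM = 10.17 * sqrt(1 - 0.81)
SEM = 10.17 * sqrt(0.19) = 10.17 * 0.43589
SEM = 4.433

4.433


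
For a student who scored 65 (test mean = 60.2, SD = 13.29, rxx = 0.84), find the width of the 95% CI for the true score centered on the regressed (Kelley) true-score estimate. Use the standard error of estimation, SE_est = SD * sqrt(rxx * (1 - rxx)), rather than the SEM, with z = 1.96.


True score estimate = 0.84*65 + 0.16*60.2 = 64.232
SE_est = SD * sqrt(rxx * (1 - rxx)) = 13.29 * sqrt(0.84 * 0.16) = 13.29 * sqrt(0.1344) = 4.872194
CI = T_est +/- z * SE_est, so width = 2 * z * SE_est = 2 * 1.96 * 4.872194
Width = 19.099

19.099


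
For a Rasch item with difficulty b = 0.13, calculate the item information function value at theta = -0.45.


P = 1/(1+exp(-(-0.45-0.13))) = 0.3589
I = P*(1-P) = 0.3589 * 0.6411
I = 0.2301

0.2301


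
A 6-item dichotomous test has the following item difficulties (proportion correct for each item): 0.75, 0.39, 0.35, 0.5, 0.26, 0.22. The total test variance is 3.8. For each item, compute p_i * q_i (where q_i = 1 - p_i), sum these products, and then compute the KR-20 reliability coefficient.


For each item, compute p_i * q_i:
  Item 1: 0.75 * 0.25 = 0.1875
  Item 2: 0.39 * 0.61 = 0.2379
  Item 3: 0.35 * 0.65 = 0.2275
  Item 4: 0.5 * 0.5 = 0.25
  Item 5: 0.26 * 0.74 = 0.1924
  Item 6: 0.22 * 0.78 = 0.1716
Sum(p_i * q_i) = 0.1875 + 0.2379 + 0.2275 + 0.25 + 0.1924 + 0.1716 = 1.2669
KR-20 = (k/(k-1)) * (1 - Sum(p_i*q_i) / Var_total)
= (6/5) * (1 - 1.2669/3.8)
= 1.2 * 0.6666
KR-20 = 0.7999

0.7999


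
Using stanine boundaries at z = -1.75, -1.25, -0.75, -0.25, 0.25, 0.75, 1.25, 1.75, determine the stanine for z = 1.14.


Stanine boundaries: [-1.75, -1.25, -0.75, -0.25, 0.25, 0.75, 1.25, 1.75]
z = 1.14
Check each boundary:
  z >= -1.75 -> could be stanine 2
  z >= -1.25 -> could be stanine 3
  z >= -0.75 -> could be stanine 4
  z >= -0.25 -> could be stanine 5
  z >= 0.25 -> could be stanine 6
  z >= 0.75 -> could be stanine 7
  z < 1.25
  z < 1.75
Highest qualifying boundary gives stanine = 7

7


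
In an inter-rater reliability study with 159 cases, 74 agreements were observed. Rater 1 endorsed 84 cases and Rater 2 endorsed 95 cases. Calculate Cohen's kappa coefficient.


P_o = 74/159 = 0.465409
P_e = (84*95 + 75*64) / 25281 = 0.505518
kappa = (P_o - P_e) / (1 - P_e)
kappa = (0.465409 - 0.505518) / (1 - 0.505518)
kappa = -0.0811

-0.0811


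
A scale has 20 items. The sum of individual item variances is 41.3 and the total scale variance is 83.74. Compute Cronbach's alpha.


alpha = (k/(k-1)) * (1 - sum(si^2)/s_total^2)
= (20/19) * (1 - 41.3/83.74)
alpha = 0.5335

0.5335


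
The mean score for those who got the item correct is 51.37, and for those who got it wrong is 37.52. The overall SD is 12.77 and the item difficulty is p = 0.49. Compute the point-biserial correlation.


q = 1 - p = 0.51
rpb = ((M1 - M0) / SD) * sqrt(p * q)
rpb = ((51.37 - 37.52) / 12.77) * sqrt(0.49 * 0.51)
rpb = 0.5422

0.5422


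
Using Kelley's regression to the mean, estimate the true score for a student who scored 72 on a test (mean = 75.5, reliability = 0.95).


T_est = rxx * X + (1 - rxx) * mean
T_est = 0.95 * 72 + 0.05 * 75.5
T_est = 68.4 + 3.775
T_est = 72.175

72.175


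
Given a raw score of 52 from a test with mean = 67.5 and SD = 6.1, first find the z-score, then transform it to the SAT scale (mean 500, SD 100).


z = (X - mean) / SD = (52 - 67.5) / 6.1
z = -15.5 / 6.1
z = -2.541
SAT-scale = SAT = 500 + 100z
Carry z at full precision (z = -15.5 / 6.1) into the conversion:
SAT-scale = 500 + 100 * (-15.5 / 6.1) = 500 + -1550 / 6.1
SAT-scale = 500 + -254.0984
SAT-scale = 245.9016

245.9016


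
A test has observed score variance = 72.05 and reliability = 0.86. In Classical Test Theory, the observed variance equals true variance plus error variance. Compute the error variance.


var_true = rxx * var_obs = 0.86 * 72.05 = 61.963
var_error = var_obs - var_true
var_error = 72.05 - 61.963
var_error = 10.087

10.087


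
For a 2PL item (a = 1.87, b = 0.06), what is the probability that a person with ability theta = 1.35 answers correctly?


a*(theta - b) = 1.87 * (1.35 - 0.06) = 2.4123
exp(-2.4123) = 0.0896
P = 1 / (1 + 0.0896)
P = 0.9178

0.9178


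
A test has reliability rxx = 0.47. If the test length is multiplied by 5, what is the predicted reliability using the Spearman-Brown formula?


r_new = (n * rxx) / (1 + (n-1) * rxx)
r_new = (5 * 0.47) / (1 + 4 * 0.47)
r_new = 2.35 / 2.88
r_new = 0.816

0.816


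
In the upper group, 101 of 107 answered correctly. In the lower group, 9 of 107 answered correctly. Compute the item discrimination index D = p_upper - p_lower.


p_upper = 101/107 = 0.9439
p_lower = 9/107 = 0.0841
D = 0.9439 - 0.0841 = 0.8598

0.8598


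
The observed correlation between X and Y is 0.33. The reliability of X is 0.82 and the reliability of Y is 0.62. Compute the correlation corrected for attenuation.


r_corrected = rxy / sqrt(rxx * ryy)
= 0.33 / sqrt(0.82 * 0.62)
= 0.33 / sqrt(0.5084)
= 0.33 / 0.713022
r_corrected = 0.4628

0.4628


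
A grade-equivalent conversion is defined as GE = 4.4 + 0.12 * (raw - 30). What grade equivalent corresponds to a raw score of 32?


raw - median = 32 - 30 = 2
slope * diff = 0.12 * 2 = 0.24
GE = 4.4 + 0.24
GE = 4.64

4.64


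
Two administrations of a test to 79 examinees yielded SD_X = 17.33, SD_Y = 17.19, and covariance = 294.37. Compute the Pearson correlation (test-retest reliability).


r = cov(X,Y) / (SD_X * SD_Y)
r = 294.37 / (17.33 * 17.19)
r = 294.37 / 297.9027
r = 0.9881

0.9881


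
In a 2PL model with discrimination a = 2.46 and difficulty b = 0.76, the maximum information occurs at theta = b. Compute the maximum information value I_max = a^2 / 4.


For 2PL, max info at theta = b = 0.76
I_max = a^2 / 4 = 2.46^2 / 4
= 6.0516 / 4
I_max = 1.5129

1.5129


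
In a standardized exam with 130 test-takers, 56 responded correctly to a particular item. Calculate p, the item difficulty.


Item difficulty p = number correct / total examinees
p = 56 / 130
p = 0.4308

0.4308


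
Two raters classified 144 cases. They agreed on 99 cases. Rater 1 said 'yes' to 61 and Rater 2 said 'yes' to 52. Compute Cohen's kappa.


P_o = 99/144 = 0.6875
P_e = (61*52 + 83*92) / 20736 = 0.521219
kappa = (P_o - P_e) / (1 - P_e)
kappa = (0.6875 - 0.521219) / (1 - 0.521219)
kappa = 0.3473

0.3473


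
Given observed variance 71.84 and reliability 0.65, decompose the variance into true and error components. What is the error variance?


var_true = rxx * var_obs = 0.65 * 71.84 = 46.696
var_error = var_obs - var_true
var_error = 71.84 - 46.696
var_error = 25.144

25.144


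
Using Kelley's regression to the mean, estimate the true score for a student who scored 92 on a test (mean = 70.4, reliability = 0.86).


T_est = rxx * X + (1 - rxx) * mean
T_est = 0.86 * 92 + 0.14 * 70.4
T_est = 79.12 + 9.856
T_est = 88.976

88.976


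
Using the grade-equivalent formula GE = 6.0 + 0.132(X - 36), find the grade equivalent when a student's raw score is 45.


raw - median = 45 - 36 = 9
slope * diff = 0.132 * 9 = 1.188
GE = 6.0 + 1.188
GE = 7.188

7.188


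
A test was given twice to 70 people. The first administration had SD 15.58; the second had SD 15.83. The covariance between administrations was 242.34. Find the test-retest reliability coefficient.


r = cov(X,Y) / (SD_X * SD_Y)
r = 242.34 / (15.58 * 15.83)
r = 242.34 / 246.6314
r = 0.9826

0.9826


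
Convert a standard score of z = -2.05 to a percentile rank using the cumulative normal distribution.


CDF(z) = 0.5 * (1 + erf(z/sqrt(2)))
erf(-1.4496) = -0.9596
CDF = 0.0202
Percentile rank = 0.0202 * 100 = 2.02

2.02


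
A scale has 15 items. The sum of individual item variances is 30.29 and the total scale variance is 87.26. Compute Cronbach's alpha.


alpha = (k/(k-1)) * (1 - sum(si^2)/s_total^2)
= (15/14) * (1 - 30.29/87.26)
alpha = 0.6995

0.6995


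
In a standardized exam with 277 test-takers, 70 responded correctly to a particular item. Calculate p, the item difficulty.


Item difficulty p = number correct / total examinees
p = 70 / 277
p = 0.2527

0.2527


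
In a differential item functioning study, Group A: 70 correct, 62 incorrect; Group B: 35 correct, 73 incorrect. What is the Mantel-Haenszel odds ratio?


Odds_A = 70/62 = 1.129
Odds_B = 35/73 = 0.4795
OR = Odds_A / Odds_B = 1.129 / 0.4795
Exactly, OR = (70 * 73) / (62 * 35) = 5110 / 2170
OR = 2.3548

2.3548


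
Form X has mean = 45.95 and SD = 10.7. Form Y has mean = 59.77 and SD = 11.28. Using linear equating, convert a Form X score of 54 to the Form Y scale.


slope = SD_Y / SD_X = 11.28 / 10.7 ~ 1.0542
intercept = mean_Y - slope * mean_X = 59.77 - (11.28 / 10.7) * 45.95 ~ 11.3293
Y = slope * X + intercept. To avoid rounding drift from the rounded slope/intercept, evaluate the equivalent form Y = mean_Y + SD_Y * (X - mean_X) / SD_X at full precision:
Y = 59.77 + 11.28 * (54 - 45.95) / 10.7
Y = 59.77 + 11.28 * 8.05 / 10.7
Y = 59.77 + 90.804 / 10.7
Y = 59.77 + 8.4864
Y = 68.2564

68.2564


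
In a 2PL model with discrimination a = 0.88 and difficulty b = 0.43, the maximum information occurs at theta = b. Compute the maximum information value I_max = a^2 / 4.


For 2PL, max info at theta = b = 0.43
I_max = a^2 / 4 = 0.88^2 / 4
= 0.7744 / 4
I_max = 0.1936

0.1936


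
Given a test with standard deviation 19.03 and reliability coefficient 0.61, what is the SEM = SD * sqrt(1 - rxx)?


SEM = SD * sqrt(1 - rxx)
SEM = 19.03 * sqrt(1 - 0.61)
SEM = 19.03 * sqrt(0.39) = 19.03 * 0.6245
SEM = 11.8842

11.8842


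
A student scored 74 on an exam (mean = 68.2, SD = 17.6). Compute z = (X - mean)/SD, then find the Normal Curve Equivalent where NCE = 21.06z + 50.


z = (X - mean) / SD = (74 - 68.2) / 17.6
z = 5.8 / 17.6
z = 0.3295
NCE = NCE = 21.06z + 50
Carry z at full precision (z = 5.8 / 17.6) into the conversion:
NCE = 21.06 * (5.8 / 17.6) + 50 = 122.148 / 17.6 + 50
NCE = 6.9402 + 50
NCE = 56.9402

56.9402


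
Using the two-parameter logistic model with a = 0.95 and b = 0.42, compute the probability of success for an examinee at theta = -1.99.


a*(theta - b) = 0.95 * (-1.99 - 0.42) = -2.2895
exp(--2.2895) = 9.87
P = 1 / (1 + 9.87)
P = 0.092

0.092


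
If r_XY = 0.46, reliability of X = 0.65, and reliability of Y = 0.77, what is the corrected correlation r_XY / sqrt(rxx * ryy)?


r_corrected = rxy / sqrt(rxx * ryy)
= 0.46 / sqrt(0.65 * 0.77)
= 0.46 / sqrt(0.5005)
= 0.46 / 0.70746
r_corrected = 0.6502

0.6502


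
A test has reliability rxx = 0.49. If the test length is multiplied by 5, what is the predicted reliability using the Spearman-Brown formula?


r_new = (n * rxx) / (1 + (n-1) * rxx)
r_new = (5 * 0.49) / (1 + 4 * 0.49)
r_new = 2.45 / 2.96
r_new = 0.8277

0.8277


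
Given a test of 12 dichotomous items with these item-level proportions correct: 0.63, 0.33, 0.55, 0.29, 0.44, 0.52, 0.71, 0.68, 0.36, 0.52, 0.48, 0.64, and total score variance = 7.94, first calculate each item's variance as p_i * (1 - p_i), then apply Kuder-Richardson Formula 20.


For each item, compute p_i * q_i:
  Item 1: 0.63 * 0.37 = 0.2331
  Item 2: 0.33 * 0.67 = 0.2211
  Item 3: 0.55 * 0.45 = 0.2475
  Item 4: 0.29 * 0.71 = 0.2059
  Item 5: 0.44 * 0.56 = 0.2464
  Item 6: 0.52 * 0.48 = 0.2496
  Item 7: 0.71 * 0.29 = 0.2059
  Item 8: 0.68 * 0.32 = 0.2176
  Item 9: 0.36 * 0.64 = 0.2304
  Item 10: 0.52 * 0.48 = 0.2496
  Item 11: 0.48 * 0.52 = 0.2496
  Item 12: 0.64 * 0.36 = 0.2304
Sum(p_i * q_i) = 0.2331 + 0.2211 + 0.2475 + 0.2059 + 0.2464 + 0.2496 + 0.2059 + 0.2176 + 0.2304 + 0.2496 + 0.2496 + 0.2304 = 2.7871
KR-20 = (k/(k-1)) * (1 - Sum(p_i*q_i) / Var_total)
= (12/11) * (1 - 2.7871/7.94)
= 1.0909 * 0.649
KR-20 = 0.708

0.708


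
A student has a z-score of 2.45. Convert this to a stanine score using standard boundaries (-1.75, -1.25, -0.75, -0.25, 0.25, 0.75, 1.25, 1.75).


Stanine boundaries: [-1.75, -1.25, -0.75, -0.25, 0.25, 0.75, 1.25, 1.75]
z = 2.45
Check each boundary:
  z >= -1.75 -> could be stanine 2
  z >= -1.25 -> could be stanine 3
  z >= -0.75 -> could be stanine 4
  z >= -0.25 -> could be stanine 5
  z >= 0.25 -> could be stanine 6
  z >= 0.75 -> could be stanine 7
  z >= 1.25 -> could be stanine 8
  z >= 1.75 -> could be stanine 9
Highest qualifying boundary gives stanine = 9

9


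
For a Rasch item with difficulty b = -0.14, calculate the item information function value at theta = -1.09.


P = 1/(1+exp(-(-1.09--0.14))) = 0.2789
I = P*(1-P) = 0.2789 * 0.7211
I = 0.2011

0.2011


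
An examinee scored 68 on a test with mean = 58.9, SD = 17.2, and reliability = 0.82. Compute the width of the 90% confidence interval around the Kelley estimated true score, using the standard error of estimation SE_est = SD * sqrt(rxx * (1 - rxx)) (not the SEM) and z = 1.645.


True score estimate = 0.82*68 + 0.18*58.9 = 66.362
SE_est = SD * sqrt(rxx * (1 - rxx)) = 17.2 * sqrt(0.82 * 0.18) = 17.2 * sqrt(0.1476) = 6.608024
CI = T_est +/- z * SE_est, so width = 2 * z * SE_est = 2 * 1.645 * 6.608024
Width = 21.7404

21.7404


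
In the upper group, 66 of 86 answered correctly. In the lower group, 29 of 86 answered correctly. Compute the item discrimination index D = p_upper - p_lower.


p_upper = 66/86 = 0.7674
p_lower = 29/86 = 0.3372
D = 0.7674 - 0.3372 = 0.4302

0.4302


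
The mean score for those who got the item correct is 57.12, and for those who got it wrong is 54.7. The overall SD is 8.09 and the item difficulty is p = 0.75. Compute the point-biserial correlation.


q = 1 - p = 0.25
rpb = ((M1 - M0) / SD) * sqrt(p * q)
rpb = ((57.12 - 54.7) / 8.09) * sqrt(0.75 * 0.25)
rpb = 0.1295

0.1295


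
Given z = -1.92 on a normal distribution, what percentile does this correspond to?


CDF(z) = 0.5 * (1 + erf(z/sqrt(2)))
erf(-1.3576) = -0.9451
CDF = 0.0274
Percentile rank = 0.0274 * 100 = 2.74

2.74


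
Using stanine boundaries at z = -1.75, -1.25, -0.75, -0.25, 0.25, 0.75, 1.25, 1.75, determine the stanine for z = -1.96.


Stanine boundaries: [-1.75, -1.25, -0.75, -0.25, 0.25, 0.75, 1.25, 1.75]
z = -1.96
Check each boundary:
  z < -1.75
  z < -1.25
  z < -0.75
  z < -0.25
  z < 0.25
  z < 0.75
  z < 1.25
  z < 1.75
Highest qualifying boundary gives stanine = 1

1


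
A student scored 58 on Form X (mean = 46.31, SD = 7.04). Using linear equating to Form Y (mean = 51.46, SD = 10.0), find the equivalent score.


slope = SD_Y / SD_X = 10.0 / 7.04 ~ 1.4205
intercept = mean_Y - slope * mean_X = 51.46 - (10.0 / 7.04) * 46.31 ~ -14.3212
Y = slope * X + intercept. To avoid rounding drift from the rounded slope/intercept, evaluate the equivalent form Y = mean_Y + SD_Y * (X - mean_X) / SD_X at full precision:
Y = 51.46 + 10.0 * (58 - 46.31) / 7.04
Y = 51.46 + 10.0 * 11.69 / 7.04
Y = 51.46 + 116.9 / 7.04
Y = 51.46 + 16.6051
Y = 68.0651

68.0651


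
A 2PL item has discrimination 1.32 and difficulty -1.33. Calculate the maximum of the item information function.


For 2PL, max info at theta = b = -1.33
I_max = a^2 / 4 = 1.32^2 / 4
= 1.7424 / 4
I_max = 0.4356

0.4356


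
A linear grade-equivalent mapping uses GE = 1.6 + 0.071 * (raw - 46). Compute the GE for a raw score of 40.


raw - median = 40 - 46 = -6
slope * diff = 0.071 * -6 = -0.426
GE = 1.6 + -0.426
GE = 1.174

1.174


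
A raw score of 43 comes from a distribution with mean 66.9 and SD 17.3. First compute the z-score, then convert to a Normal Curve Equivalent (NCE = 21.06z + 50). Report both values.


z = (X - mean) / SD = (43 - 66.9) / 17.3
z = -23.9 / 17.3
z = -1.3815
NCE = NCE = 21.06z + 50
Carry z at full precision (z = -23.9 / 17.3) into the conversion:
NCE = 21.06 * (-23.9 / 17.3) + 50 = -503.334 / 17.3 + 50
NCE = -29.0945 + 50
NCE = 20.9055

20.9055


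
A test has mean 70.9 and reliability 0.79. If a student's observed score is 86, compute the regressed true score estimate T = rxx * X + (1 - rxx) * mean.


T_est = rxx * X + (1 - rxx) * mean
T_est = 0.79 * 86 + 0.21 * 70.9
T_est = 67.94 + 14.889
T_est = 82.829

82.829


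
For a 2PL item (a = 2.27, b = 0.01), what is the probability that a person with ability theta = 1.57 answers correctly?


a*(theta - b) = 2.27 * (1.57 - 0.01) = 3.5412
exp(-3.5412) = 0.029
P = 1 / (1 + 0.029)
P = 0.9718

0.9718


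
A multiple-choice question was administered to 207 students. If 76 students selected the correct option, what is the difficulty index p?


Item difficulty p = number correct / total examinees
p = 76 / 207
p = 0.3671

0.3671


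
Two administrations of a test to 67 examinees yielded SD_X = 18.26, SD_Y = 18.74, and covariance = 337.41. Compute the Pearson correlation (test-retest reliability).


r = cov(X,Y) / (SD_X * SD_Y)
r = 337.41 / (18.26 * 18.74)
r = 337.41 / 342.1924
r = 0.986

0.986


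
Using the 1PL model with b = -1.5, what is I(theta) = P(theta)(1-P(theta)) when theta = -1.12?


P = 1/(1+exp(-(-1.12--1.5))) = 0.5939
I = P*(1-P) = 0.5939 * 0.4061
I = 0.2412

0.2412


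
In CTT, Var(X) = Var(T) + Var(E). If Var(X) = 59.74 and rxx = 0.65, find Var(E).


var_true = rxx * var_obs = 0.65 * 59.74 = 38.831
var_error = var_obs - var_true
var_error = 59.74 - 38.831
var_error = 20.909

20.909


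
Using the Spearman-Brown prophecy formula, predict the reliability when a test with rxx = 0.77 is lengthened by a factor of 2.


r_new = (n * rxx) / (1 + (n-1) * rxx)
r_new = (2 * 0.77) / (1 + 1 * 0.77)
r_new = 1.54 / 1.77
r_new = 0.8701

0.8701
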